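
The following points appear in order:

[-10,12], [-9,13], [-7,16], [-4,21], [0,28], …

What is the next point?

First slot: differences are 1, 2, 3, … (increasing by 1 each time), so -10, -9, -7, -4, 0 → 5.
Second slot: differences are 1, 3, 5, … (increasing by 2 each time); 12, 13, 16, 21, 28 → 37.
Putting it together: [5,37].

[5,37]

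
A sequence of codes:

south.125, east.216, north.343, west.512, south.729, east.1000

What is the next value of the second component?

Second component: 125, 216, 343, 512, 729, 1000 → 1331 (perfect cubes: 5³, 6³, 7³, …).

1331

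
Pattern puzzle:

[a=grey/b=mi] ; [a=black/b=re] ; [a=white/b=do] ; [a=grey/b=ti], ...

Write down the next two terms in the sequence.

A goes grey, black, white, grey → black → white (repeats grey → black → white).
B goes mi, re, do, ti → la → sol (runs backward through the solfège scale do→ti).
So the next two terms are [a=black/b=la] and [a=white/b=sol].

[a=black/b=la], [a=white/b=sol]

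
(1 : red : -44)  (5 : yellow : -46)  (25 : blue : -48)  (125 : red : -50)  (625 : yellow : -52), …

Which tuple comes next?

(3125 : blue : -54)

First coordinate — ×5 each step: 1, 5, 25, 125, 625 → 3125.
For the colour, repeats red → yellow → blue: red, yellow, blue, red, yellow → blue.
Third coordinate: −2 each step, so -44, -46, -48, -50, -52 → -54.
So the next tuple is (3125 : blue : -54).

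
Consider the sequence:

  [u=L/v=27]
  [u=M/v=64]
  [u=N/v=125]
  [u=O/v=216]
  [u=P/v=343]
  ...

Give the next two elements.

[u=Q/v=512], [u=R/v=729]

U — letters move forward 1 place in the alphabet: L, M, N, O, P → Q → R.
V — perfect cubes: 3³, 4³, 5³, …: 27, 64, 125, 216, 343 → 512 → 729.
So the next two elements are [u=Q/v=512] and [u=R/v=729].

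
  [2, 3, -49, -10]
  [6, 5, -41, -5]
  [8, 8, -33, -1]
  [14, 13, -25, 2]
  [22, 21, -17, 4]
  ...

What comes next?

[36, 34, -9, 5]

First coordinate: 2, 6, 8, 14, 22 → 36 (each term is the sum of the two before it).
Second coordinate — each term is the sum of the two before it: 3, 5, 8, 13, 21 → 34.
Third coordinate: +8 each step, so -49, -41, -33, -25, -17 → -9.
Fourth coordinate goes -10, -5, -1, 2, 4 → 5 (differences are 5, 4, 3, … (decreasing by 1 each time)).
Combining the parts gives [36, 34, -9, 5].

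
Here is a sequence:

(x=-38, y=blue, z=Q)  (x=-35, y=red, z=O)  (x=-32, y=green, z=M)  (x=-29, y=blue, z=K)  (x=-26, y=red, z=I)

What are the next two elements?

X goes -38, -35, -32, -29, -26 → -23 → -20 (+3 each step).
Y: blue, red, green, blue, red → green → blue (repeats blue → red → green).
For the z, letters move back 2 places in the alphabet: Q, O, M, K, I → G → E.
Putting the parts together: (x=-23, y=green, z=G) and then (x=-20, y=blue, z=E).

(x=-23, y=green, z=G), (x=-20, y=blue, z=E)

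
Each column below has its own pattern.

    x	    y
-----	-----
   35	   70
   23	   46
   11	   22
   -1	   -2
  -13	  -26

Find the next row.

-25  -50

For the column x, −12 each step: 35, 23, 11, -1, -13 → -25.
Column y: always 2 × the column x, so 70, 46, 22, -2, -26 → -50.
Combining the parts gives -25  -50.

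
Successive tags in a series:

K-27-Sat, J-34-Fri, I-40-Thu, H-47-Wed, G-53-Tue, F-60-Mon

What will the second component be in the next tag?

Letter: K, J, I, H, G, F → E (letters move back 1 place in the alphabet).
Second component: alternating steps +7, +6, +7, +6, …; 27, 34, 40, 47, 53, 60 → 66.
For the day, runs backward through the weekdays Mon→Sun: Sat, Fri, Thu, Wed, Tue, Mon → Sun.

66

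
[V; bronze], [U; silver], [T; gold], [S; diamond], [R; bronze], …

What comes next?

Letter: letters move back 1 place in the alphabet, so V, U, T, S, R → Q.
Rank: bronze, silver, gold, diamond, bronze → silver (repeats bronze → silver → gold → diamond).
So the next term is [Q; silver].

[Q; silver]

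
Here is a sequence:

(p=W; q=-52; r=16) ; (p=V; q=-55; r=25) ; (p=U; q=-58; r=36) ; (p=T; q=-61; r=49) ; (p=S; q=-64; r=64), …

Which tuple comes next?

(p=R; q=-67; r=81)

P goes W, V, U, T, S → R (letters move back 1 place in the alphabet).
Q: −3 each step; -52, -55, -58, -61, -64 → -67.
R: perfect squares: 4², 5², 6², …; 16, 25, 36, 49, 64 → 81.
So the next tuple is (p=R; q=-67; r=81).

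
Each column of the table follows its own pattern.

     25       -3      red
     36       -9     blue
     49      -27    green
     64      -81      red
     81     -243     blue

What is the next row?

First component goes 25, 36, 49, 64, 81 → 100 (perfect squares: 5², 6², 7², …).
Second component — ×3 each step: -3, -9, -27, -81, -243 → -729.
Colour: red, blue, green, red, blue → green (repeats red → blue → green).
Combining the parts gives 100  -729  green.

100  -729  green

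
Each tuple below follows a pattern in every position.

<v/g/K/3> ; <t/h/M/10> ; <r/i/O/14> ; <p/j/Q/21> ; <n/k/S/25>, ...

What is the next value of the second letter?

Second letter — letters move forward 1 place in the alphabet: g, h, i, j, k → l.

l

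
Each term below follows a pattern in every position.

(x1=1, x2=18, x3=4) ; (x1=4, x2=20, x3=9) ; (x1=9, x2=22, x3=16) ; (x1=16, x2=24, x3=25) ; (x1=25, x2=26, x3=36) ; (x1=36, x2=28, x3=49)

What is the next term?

(x1=49, x2=30, x3=64)

X1: perfect squares: 1², 2², 3², …, so 1, 4, 9, 16, 25, 36 → 49.
X2: +2 each step; 18, 20, 22, 24, 26, 28 → 30.
X3 — perfect squares: 2², 3², 4², …: 4, 9, 16, 25, 36, 49 → 64.
So the next term is (x1=49, x2=30, x3=64).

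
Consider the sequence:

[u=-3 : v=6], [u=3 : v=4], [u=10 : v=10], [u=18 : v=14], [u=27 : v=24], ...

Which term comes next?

[u=37 : v=38]

U: differences are 6, 7, 8, … (increasing by 1 each time); -3, 3, 10, 18, 27 → 37.
V — each term is the sum of the two before it: 6, 4, 10, 14, 24 → 38.
So the next term is [u=37 : v=38].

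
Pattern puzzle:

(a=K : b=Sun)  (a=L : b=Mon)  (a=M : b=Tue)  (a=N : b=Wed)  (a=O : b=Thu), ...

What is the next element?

A: K, L, M, N, O → P (letters move forward 1 place in the alphabet).
B: runs through the weekdays Mon→Sun, so Sun, Mon, Tue, Wed, Thu → Fri.
So the next element is (a=P : b=Fri).

(a=P : b=Fri)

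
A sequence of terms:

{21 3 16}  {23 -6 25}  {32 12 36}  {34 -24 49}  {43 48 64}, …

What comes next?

{45 -96 81}

First component: 21, 23, 32, 34, 43 → 45 (alternating steps +2, +9, +2, +9, …).
Second component — ×(-2) each step: 3, -6, 12, -24, 48 → -96.
Third component: 16, 25, 36, 49, 64 → 81 (perfect squares: 4², 5², 6², …).
Combining the parts gives {45 -96 81}.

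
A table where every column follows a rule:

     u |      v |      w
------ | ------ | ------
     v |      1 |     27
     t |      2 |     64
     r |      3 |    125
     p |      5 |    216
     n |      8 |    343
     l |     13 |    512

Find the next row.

j  21  729

For the column u, letters move back 2 places in the alphabet: v, t, r, p, n, l → j.
Column v: each term is the sum of the two before it; 1, 2, 3, 5, 8, 13 → 21.
Column w goes 27, 64, 125, 216, 343, 512 → 729 (perfect cubes: 3³, 4³, 5³, …).
Putting it together: j  21  729.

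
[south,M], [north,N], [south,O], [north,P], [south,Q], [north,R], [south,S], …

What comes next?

For the direction, alternates south ↔ north: south, north, south, north, south, north, south → north.
Letter: letters move forward 1 place in the alphabet, so M, N, O, P, Q, R, S → T.
So the next term is [north,T].

[north,T]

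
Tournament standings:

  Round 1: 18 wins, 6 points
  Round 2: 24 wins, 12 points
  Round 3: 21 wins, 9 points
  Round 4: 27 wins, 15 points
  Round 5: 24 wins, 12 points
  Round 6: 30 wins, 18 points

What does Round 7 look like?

Wins: 18, 24, 21, 27, 24, 30 → 27 (alternating steps +6, −3, +6, −3, …).
Points goes 6, 12, 9, 15, 12, 18 → 15 (always 12 less than the wins).
So the next record is 27 wins, 15 points.

27 wins, 15 points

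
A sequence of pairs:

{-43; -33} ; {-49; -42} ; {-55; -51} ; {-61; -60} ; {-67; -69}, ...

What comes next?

First component: −6 each step, so -43, -49, -55, -61, -67 → -73.
Second component goes -33, -42, -51, -60, -69 → -78 (−9 each step).
Combining the parts gives {-73; -78}.

{-73; -78}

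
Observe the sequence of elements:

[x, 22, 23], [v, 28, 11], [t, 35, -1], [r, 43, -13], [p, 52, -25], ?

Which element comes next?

Letter: letters move back 2 places in the alphabet; x, v, t, r, p → n.
Second part: differences are 6, 7, 8, … (increasing by 1 each time); 22, 28, 35, 43, 52 → 62.
Third part: −12 each step; 23, 11, -1, -13, -25 → -37.
Combining the parts gives [n, 62, -37].

[n, 62, -37]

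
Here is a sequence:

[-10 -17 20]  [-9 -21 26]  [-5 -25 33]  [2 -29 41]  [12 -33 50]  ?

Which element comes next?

First entry: differences are 1, 4, 7, … (increasing by 3 each time), so -10, -9, -5, 2, 12 → 25.
Second entry: −4 each step; -17, -21, -25, -29, -33 → -37.
Third entry — differences are 6, 7, 8, … (increasing by 1 each time): 20, 26, 33, 41, 50 → 60.
Combining the parts gives [25 -37 60].

[25 -37 60]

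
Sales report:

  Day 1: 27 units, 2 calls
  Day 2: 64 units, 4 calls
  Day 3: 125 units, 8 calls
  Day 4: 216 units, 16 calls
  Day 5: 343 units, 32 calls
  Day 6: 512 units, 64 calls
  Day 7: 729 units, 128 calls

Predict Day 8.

For the units, perfect cubes: 3³, 4³, 5³, …: 27, 64, 125, 216, 343, 512, 729 → 1000.
Calls goes 2, 4, 8, 16, 32, 64, 128 → 256 (×2 each step).
So the next line is 1000 units, 256 calls.

1000 units, 256 calls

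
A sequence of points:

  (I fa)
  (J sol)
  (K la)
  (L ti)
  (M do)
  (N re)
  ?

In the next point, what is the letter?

Letter: letters move forward 1 place in the alphabet, so I, J, K, L, M, N → O.

O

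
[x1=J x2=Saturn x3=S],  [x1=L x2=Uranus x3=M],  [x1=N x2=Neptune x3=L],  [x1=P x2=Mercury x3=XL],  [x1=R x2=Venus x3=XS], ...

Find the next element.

[x1=T x2=Earth x3=S]

X1: letters move forward 2 places in the alphabet; J, L, N, P, R → T.
For the x2, runs through the planets Mercury→Neptune: Saturn, Uranus, Neptune, Mercury, Venus → Earth.
X3: S, M, L, XL, XS → S (runs through clothing sizes XS→XL).
So the next element is [x1=T x2=Earth x3=S].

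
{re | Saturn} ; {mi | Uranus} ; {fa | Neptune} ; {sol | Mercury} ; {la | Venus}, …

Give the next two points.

Note goes re, mi, fa, sol, la → ti → do (runs through the solfège scale do→ti).
Planet: Saturn, Uranus, Neptune, Mercury, Venus → Earth → Mars (runs through the planets Mercury→Neptune).
Putting the parts together: {ti | Earth} and then {do | Mars}.

{ti | Earth}, {do | Mars}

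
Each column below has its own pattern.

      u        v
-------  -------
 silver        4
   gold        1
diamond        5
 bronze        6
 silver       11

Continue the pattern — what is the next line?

gold  17

Column u: silver, gold, diamond, bronze, silver → gold (repeats silver → gold → diamond → bronze).
For the column v, each term is the sum of the two before it: 4, 1, 5, 6, 11 → 17.
Combining the parts gives gold  17.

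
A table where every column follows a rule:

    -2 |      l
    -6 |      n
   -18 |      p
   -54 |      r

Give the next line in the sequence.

-162  t

First component: -2, -6, -18, -54 → -162 (×3 each step).
Letter — letters move forward 2 places in the alphabet: l, n, p, r → t.
So the next line is -162  t.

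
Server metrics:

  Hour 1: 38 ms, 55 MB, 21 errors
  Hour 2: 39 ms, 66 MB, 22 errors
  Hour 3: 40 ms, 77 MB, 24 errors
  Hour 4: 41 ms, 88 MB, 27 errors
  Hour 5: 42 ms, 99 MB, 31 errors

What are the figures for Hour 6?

43 ms, 110 MB, 36 errors

Ms — +1 each step: 38, 39, 40, 41, 42 → 43.
MB: +11 each step; 55, 66, 77, 88, 99 → 110.
Errors: differences are 1, 2, 3, … (increasing by 1 each time), so 21, 22, 24, 27, 31 → 36.
So the next line is 43 ms, 110 MB, 36 errors.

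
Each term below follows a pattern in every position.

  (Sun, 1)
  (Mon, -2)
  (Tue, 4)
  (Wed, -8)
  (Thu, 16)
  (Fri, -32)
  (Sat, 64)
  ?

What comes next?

Day: runs through the weekdays Mon→Sun; Sun, Mon, Tue, Wed, Thu, Fri, Sat → Sun.
Second entry: ×(-2) each step; 1, -2, 4, -8, 16, -32, 64 → -128.
So the next term is (Sun, -128).

(Sun, -128)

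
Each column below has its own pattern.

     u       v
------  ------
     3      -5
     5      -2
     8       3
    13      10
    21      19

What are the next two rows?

34  30; 55  43

Column u — each term is the sum of the two before it: 3, 5, 8, 13, 21 → 34 → 55.
Column v goes -5, -2, 3, 10, 19 → 30 → 43 (differences are 3, 5, 7, … (increasing by 2 each time)).
So the next two rows are 34  30 and 55  43.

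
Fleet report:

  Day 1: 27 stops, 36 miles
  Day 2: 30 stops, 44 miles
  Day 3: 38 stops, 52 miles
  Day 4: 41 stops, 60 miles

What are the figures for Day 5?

49 stops, 68 miles

Stops — alternating steps +3, +8, +3, +8, …: 27, 30, 38, 41 → 49.
Miles: +8 each step; 36, 44, 52, 60 → 68.
Combining the parts gives 49 stops, 68 miles.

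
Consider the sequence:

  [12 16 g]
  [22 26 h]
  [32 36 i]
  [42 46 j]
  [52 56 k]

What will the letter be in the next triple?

l

Letter: letters move forward 1 place in the alphabet, so g, h, i, j, k → l.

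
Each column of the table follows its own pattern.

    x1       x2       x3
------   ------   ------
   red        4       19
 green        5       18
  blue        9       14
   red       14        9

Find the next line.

Column x1 — repeats red → green → blue: red, green, blue, red → green.
Column x2: each term is the sum of the two before it, so 4, 5, 9, 14 → 23.
Column x3: together with the column x2 always sums to 23, so 19, 18, 14, 9 → 0.
Putting it together: green  23  0.

green  23  0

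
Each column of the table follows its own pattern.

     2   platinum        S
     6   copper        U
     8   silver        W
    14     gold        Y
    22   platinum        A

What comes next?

First component: each term is the sum of the two before it, so 2, 6, 8, 14, 22 → 36.
For the metal, repeats platinum → copper → silver → gold: platinum, copper, silver, gold, platinum → copper.
Letter — letters move forward 2 places in the alphabet, wrapping Z→A: S, U, W, Y, A → C.
Putting it together: 36  copper  C.

36  copper  C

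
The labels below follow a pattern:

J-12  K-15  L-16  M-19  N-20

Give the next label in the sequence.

Letter — letters move forward 1 place in the alphabet: J, K, L, M, N → O.
Second component: alternating steps +3, +1, +3, +1, …; 12, 15, 16, 19, 20 → 23.
Combining the parts gives O-23.

O-23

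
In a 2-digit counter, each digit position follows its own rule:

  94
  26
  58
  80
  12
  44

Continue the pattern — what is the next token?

First digit goes 9, 2, 5, 8, 1, 4 → 7 (+3 each step, mod 10).
Second digit goes 4, 6, 8, 0, 2, 4 → 6 (+2 each step, mod 10).
Combining the parts gives 76.

76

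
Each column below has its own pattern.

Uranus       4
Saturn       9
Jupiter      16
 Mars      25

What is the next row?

Earth  36

Planet — runs backward through the planets Mercury→Neptune: Uranus, Saturn, Jupiter, Mars → Earth.
Second component — perfect squares: 2², 3², 4², …: 4, 9, 16, 25 → 36.
So the next row is Earth  36.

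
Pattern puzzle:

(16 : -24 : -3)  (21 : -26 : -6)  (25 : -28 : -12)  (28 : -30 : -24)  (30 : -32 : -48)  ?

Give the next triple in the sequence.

First slot: 16, 21, 25, 28, 30 → 31 (differences are 5, 4, 3, … (decreasing by 1 each time)).
Second slot: -24, -26, -28, -30, -32 → -34 (−2 each step).
For the third slot, ×2 each step: -3, -6, -12, -24, -48 → -96.
Putting it together: (31 : -34 : -96).

(31 : -34 : -96)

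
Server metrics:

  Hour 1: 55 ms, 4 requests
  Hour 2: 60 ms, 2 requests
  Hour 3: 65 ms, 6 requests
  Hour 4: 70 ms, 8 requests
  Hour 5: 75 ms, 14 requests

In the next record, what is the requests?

Requests — each term is the sum of the two before it: 4, 2, 6, 8, 14 → 22.

22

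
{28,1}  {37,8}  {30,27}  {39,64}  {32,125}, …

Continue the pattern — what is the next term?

First value: alternating steps +9, −7, +9, −7, …, so 28, 37, 30, 39, 32 → 41.
Second value: perfect cubes: 1³, 2³, 3³, …; 1, 8, 27, 64, 125 → 216.
Putting it together: {41,216}.

{41,216}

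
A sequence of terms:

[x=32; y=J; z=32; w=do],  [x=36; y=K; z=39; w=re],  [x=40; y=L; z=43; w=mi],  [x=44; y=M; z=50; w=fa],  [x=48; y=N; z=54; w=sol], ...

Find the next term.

X: +4 each step; 32, 36, 40, 44, 48 → 52.
Y: letters move forward 1 place in the alphabet, so J, K, L, M, N → O.
Z goes 32, 39, 43, 50, 54 → 61 (alternating steps +7, +4, +7, +4, …).
W: runs through the solfège scale do→ti, so do, re, mi, fa, sol → la.
Combining the parts gives [x=52; y=O; z=61; w=la].

[x=52; y=O; z=61; w=la]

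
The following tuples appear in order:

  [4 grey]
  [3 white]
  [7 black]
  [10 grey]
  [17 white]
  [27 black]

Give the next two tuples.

First component — each term is the sum of the two before it: 4, 3, 7, 10, 17, 27 → 44 → 71.
Shade — repeats grey → white → black: grey, white, black, grey, white, black → grey → white.
So the next two tuples are [44 grey] and [71 white].

[44 grey], [71 white]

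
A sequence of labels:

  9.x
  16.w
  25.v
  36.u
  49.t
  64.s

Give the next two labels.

First component — perfect squares: 3², 4², 5², …: 9, 16, 25, 36, 49, 64 → 81 → 100.
Letter: letters move back 1 place in the alphabet; x, w, v, u, t, s → r → q.
So the next two labels are 81.r and 100.q.

81.r, 100.q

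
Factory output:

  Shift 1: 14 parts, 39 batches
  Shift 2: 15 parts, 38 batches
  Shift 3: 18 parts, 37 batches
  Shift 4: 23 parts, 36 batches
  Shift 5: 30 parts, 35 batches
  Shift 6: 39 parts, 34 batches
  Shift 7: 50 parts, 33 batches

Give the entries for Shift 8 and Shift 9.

Parts: differences are 1, 3, 5, … (increasing by 2 each time); 14, 15, 18, 23, 30, 39, 50 → 63 → 78.
Batches — −1 each step: 39, 38, 37, 36, 35, 34, 33 → 32 → 31.
Putting the parts together: 63 parts, 32 batches and then 78 parts, 31 batches.

63 parts, 32 batches; 78 parts, 31 batches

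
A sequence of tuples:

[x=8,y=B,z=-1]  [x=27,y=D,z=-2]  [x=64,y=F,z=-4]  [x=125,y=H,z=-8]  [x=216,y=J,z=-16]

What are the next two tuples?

X: perfect cubes: 2³, 3³, 4³, …, so 8, 27, 64, 125, 216 → 343 → 512.
Y: letters move forward 2 places in the alphabet; B, D, F, H, J → L → N.
Z: -1, -2, -4, -8, -16 → -32 → -64 (×2 each step).
So the next two tuples are [x=343,y=L,z=-32] and [x=512,y=N,z=-64].

[x=343,y=L,z=-32], [x=512,y=N,z=-64]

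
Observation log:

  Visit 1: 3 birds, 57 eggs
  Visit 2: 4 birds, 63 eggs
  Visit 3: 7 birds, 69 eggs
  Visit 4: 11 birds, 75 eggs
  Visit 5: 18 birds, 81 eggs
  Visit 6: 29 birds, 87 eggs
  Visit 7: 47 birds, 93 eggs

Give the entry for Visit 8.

For the birds, each term is the sum of the two before it: 3, 4, 7, 11, 18, 29, 47 → 76.
Eggs goes 57, 63, 69, 75, 81, 87, 93 → 99 (+6 each step).
Combining the parts gives 76 birds, 99 eggs.

76 birds, 99 eggs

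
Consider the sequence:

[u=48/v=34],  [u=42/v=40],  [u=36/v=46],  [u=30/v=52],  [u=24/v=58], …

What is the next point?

[u=18/v=64]

U: −6 each step; 48, 42, 36, 30, 24 → 18.
V: together with the u always sums to 82; 34, 40, 46, 52, 58 → 64.
Combining the parts gives [u=18/v=64].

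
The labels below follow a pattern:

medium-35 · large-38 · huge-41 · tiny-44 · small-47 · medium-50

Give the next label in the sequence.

Size — repeats medium → large → huge → tiny → small: medium, large, huge, tiny, small, medium → large.
Second component: 35, 38, 41, 44, 47, 50 → 53 (+3 each step).
Putting it together: large-53.

large-53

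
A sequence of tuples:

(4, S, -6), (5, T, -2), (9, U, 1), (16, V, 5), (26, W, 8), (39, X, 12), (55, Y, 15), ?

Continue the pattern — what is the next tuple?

First coordinate: 4, 5, 9, 16, 26, 39, 55 → 74 (differences are 1, 4, 7, … (increasing by 3 each time)).
Letter: letters move forward 1 place in the alphabet; S, T, U, V, W, X, Y → Z.
Third coordinate — alternating steps +4, +3, +4, +3, …: -6, -2, 1, 5, 8, 12, 15 → 19.
Putting it together: (74, Z, 19).

(74, Z, 19)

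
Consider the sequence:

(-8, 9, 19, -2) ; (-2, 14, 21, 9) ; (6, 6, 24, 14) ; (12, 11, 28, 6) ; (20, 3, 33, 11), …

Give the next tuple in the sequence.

(26, 8, 39, 3)

First value: alternating steps +6, +8, +6, +8, …; -8, -2, 6, 12, 20 → 26.
Second value — alternating steps +5, −8, +5, −8, …: 9, 14, 6, 11, 3 → 8.
For the third value, differences are 2, 3, 4, … (increasing by 1 each time): 19, 21, 24, 28, 33 → 39.
For the fourth value, always the previous value of the second value: -2, 9, 14, 6, 11 → 3.
So the next tuple is (26, 8, 39, 3).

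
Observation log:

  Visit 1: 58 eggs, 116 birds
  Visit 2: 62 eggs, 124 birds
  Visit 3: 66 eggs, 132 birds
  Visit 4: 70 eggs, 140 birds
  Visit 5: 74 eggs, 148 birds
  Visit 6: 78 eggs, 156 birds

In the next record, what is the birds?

164

Eggs: +4 each step, so 58, 62, 66, 70, 74, 78 → 82.
Birds: 116, 124, 132, 140, 148, 156 → 164 (always 2 × the eggs).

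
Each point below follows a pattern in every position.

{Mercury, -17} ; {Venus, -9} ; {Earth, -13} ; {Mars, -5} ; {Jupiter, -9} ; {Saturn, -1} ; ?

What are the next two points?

Planet — runs through the planets Mercury→Neptune: Mercury, Venus, Earth, Mars, Jupiter, Saturn → Uranus → Neptune.
For the second coordinate, alternating steps +8, −4, +8, −4, …: -17, -9, -13, -5, -9, -1 → -5 → 3.
Putting the parts together: {Uranus, -5} and then {Neptune, 3}.

{Uranus, -5}, {Neptune, 3}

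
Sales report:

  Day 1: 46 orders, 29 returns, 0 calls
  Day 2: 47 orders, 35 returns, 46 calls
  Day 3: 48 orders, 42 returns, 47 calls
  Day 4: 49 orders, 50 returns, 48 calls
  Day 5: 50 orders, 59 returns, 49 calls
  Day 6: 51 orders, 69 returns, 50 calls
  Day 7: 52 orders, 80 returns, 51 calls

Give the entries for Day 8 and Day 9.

Orders — +1 each step: 46, 47, 48, 49, 50, 51, 52 → 53 → 54.
Returns: differences are 6, 7, 8, … (increasing by 1 each time), so 29, 35, 42, 50, 59, 69, 80 → 92 → 105.
Calls: 0, 46, 47, 48, 49, 50, 51 → 52 → 53 (always the previous value of the orders).
So the next two records are 53 orders, 92 returns, 52 calls and 54 orders, 105 returns, 53 calls.

53 orders, 92 returns, 52 calls; 54 orders, 105 returns, 53 calls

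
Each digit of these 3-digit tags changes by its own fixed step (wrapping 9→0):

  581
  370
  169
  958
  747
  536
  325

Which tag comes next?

First digit: 5, 3, 1, 9, 7, 5, 3 → 1 (−2 each step, mod 10).
Second digit: −1 each step, mod 10; 8, 7, 6, 5, 4, 3, 2 → 1.
Third digit: 1, 0, 9, 8, 7, 6, 5 → 4 (−1 each step, mod 10).
Putting it together: 114.

114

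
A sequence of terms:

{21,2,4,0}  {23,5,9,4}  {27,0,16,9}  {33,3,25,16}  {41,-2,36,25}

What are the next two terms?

First component goes 21, 23, 27, 33, 41 → 51 → 63 (differences are 2, 4, 6, … (increasing by 2 each time)).
Second component goes 2, 5, 0, 3, -2 → 1 → -4 (alternating steps +3, −5, +3, −5, …).
Third component: 4, 9, 16, 25, 36 → 49 → 64 (perfect squares: 2², 3², 4², …).
Fourth component: 0, 4, 9, 16, 25 → 36 → 49 (always the previous value of the third component).
Putting the parts together: {51,1,49,36} and then {63,-4,64,49}.

{51,1,49,36}, {63,-4,64,49}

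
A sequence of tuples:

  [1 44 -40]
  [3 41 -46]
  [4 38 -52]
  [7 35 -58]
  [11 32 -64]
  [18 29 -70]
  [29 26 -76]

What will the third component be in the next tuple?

-82

Third component goes -40, -46, -52, -58, -64, -70, -76 → -82 (−6 each step).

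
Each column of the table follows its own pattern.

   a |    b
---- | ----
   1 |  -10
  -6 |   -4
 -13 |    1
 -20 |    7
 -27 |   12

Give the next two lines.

Column a: −7 each step, so 1, -6, -13, -20, -27 → -34 → -41.
Column b: alternating steps +6, +5, +6, +5, …, so -10, -4, 1, 7, 12 → 18 → 23.
Putting the parts together: -34  18 and then -41  23.

-34  18; -41  23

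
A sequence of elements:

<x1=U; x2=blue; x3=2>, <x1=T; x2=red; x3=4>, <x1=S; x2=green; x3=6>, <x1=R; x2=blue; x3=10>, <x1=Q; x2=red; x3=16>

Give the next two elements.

X1: U, T, S, R, Q → P → O (letters move back 1 place in the alphabet).
X2: repeats blue → red → green; blue, red, green, blue, red → green → blue.
X3 goes 2, 4, 6, 10, 16 → 26 → 42 (each term is the sum of the two before it).
Putting the parts together: <x1=P; x2=green; x3=26> and then <x1=O; x2=blue; x3=42>.

<x1=P; x2=green; x3=26>, <x1=O; x2=blue; x3=42>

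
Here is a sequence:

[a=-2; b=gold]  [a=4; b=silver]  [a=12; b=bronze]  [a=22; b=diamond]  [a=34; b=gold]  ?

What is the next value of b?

B: repeats gold → silver → bronze → diamond, so gold, silver, bronze, diamond, gold → silver.

silver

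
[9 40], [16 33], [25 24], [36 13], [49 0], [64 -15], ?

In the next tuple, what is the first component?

81

First component: perfect squares: 3², 4², 5², …; 9, 16, 25, 36, 49, 64 → 81.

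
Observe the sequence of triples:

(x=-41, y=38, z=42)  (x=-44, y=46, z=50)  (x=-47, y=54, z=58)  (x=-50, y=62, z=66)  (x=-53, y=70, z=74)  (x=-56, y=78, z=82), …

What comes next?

X: −3 each step, so -41, -44, -47, -50, -53, -56 → -59.
For the y, +8 each step: 38, 46, 54, 62, 70, 78 → 86.
Z goes 42, 50, 58, 66, 74, 82 → 90 (always 4 more than the y).
Putting it together: (x=-59, y=86, z=90).

(x=-59, y=86, z=90)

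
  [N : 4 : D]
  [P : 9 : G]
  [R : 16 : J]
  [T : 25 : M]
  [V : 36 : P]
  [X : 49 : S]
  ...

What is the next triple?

First letter — letters move forward 2 places in the alphabet: N, P, R, T, V, X → Z.
Second value — perfect squares: 2², 3², 4², …: 4, 9, 16, 25, 36, 49 → 64.
Second letter: letters move forward 3 places in the alphabet, so D, G, J, M, P, S → V.
Putting it together: [Z : 64 : V].

[Z : 64 : V]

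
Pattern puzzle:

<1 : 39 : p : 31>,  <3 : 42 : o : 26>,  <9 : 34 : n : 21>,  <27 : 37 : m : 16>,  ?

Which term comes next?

First part goes 1, 3, 9, 27 → 81 (×3 each step).
For the second part, alternating steps +3, −8, +3, −8, …: 39, 42, 34, 37 → 29.
For the letter, letters move back 1 place in the alphabet: p, o, n, m → l.
Fourth part: 31, 26, 21, 16 → 11 (−5 each step).
Putting it together: <81 : 29 : l : 11>.

<81 : 29 : l : 11>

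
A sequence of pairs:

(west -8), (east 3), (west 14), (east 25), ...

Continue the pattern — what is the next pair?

Direction — alternates west ↔ east: west, east, west, east → west.
Second entry: -8, 3, 14, 25 → 36 (+11 each step).
Putting it together: (west 36).

(west 36)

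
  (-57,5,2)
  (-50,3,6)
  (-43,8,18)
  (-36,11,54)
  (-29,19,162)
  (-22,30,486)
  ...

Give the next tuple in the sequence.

(-15,49,1458)

First part: +7 each step; -57, -50, -43, -36, -29, -22 → -15.
Second part: 5, 3, 8, 11, 19, 30 → 49 (each term is the sum of the two before it).
Third part: ×3 each step, so 2, 6, 18, 54, 162, 486 → 1458.
Combining the parts gives (-15,49,1458).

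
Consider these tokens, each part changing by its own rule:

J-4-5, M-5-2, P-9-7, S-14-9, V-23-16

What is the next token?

For the letter, letters move forward 3 places in the alphabet: J, M, P, S, V → Y.
Second component: each term is the sum of the two before it, so 4, 5, 9, 14, 23 → 37.
Third component goes 5, 2, 7, 9, 16 → 25 (each term is the sum of the two before it).
Putting it together: Y-37-25.

Y-37-25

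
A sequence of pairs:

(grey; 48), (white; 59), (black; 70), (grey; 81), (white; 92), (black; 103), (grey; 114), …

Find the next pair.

Shade — repeats grey → white → black: grey, white, black, grey, white, black, grey → white.
Second value: +11 each step, so 48, 59, 70, 81, 92, 103, 114 → 125.
Putting it together: (white; 125).

(white; 125)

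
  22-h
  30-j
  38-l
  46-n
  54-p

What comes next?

62-r

For the first component, +8 each step: 22, 30, 38, 46, 54 → 62.
Letter: letters move forward 2 places in the alphabet, so h, j, l, n, p → r.
So the next tag is 62-r.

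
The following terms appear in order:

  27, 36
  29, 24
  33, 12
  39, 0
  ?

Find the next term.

First component: 27, 29, 33, 39 → 47 (differences are 2, 4, 6, … (increasing by 2 each time)).
Second component: −12 each step; 36, 24, 12, 0 → -12.
So the next term is 47, -12.

47, -12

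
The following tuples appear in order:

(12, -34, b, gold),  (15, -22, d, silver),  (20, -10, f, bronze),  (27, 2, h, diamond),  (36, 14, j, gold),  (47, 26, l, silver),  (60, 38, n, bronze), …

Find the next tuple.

(75, 50, p, diamond)

First coordinate goes 12, 15, 20, 27, 36, 47, 60 → 75 (differences are 3, 5, 7, … (increasing by 2 each time)).
For the second coordinate, +12 each step: -34, -22, -10, 2, 14, 26, 38 → 50.
Letter — letters move forward 2 places in the alphabet: b, d, f, h, j, l, n → p.
Rank: repeats gold → silver → bronze → diamond, so gold, silver, bronze, diamond, gold, silver, bronze → diamond.
Combining the parts gives (75, 50, p, diamond).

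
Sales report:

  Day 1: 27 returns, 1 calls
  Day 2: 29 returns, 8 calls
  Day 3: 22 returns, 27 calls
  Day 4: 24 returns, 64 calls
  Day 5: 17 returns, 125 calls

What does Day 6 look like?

Returns: alternating steps +2, −7, +2, −7, …, so 27, 29, 22, 24, 17 → 19.
Calls goes 1, 8, 27, 64, 125 → 216 (perfect cubes: 1³, 2³, 3³, …).
Putting it together: 19 returns, 216 calls.

19 returns, 216 calls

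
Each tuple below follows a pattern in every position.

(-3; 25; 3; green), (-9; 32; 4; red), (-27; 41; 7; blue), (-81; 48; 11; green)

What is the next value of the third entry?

For the third entry, each term is the sum of the two before it: 3, 4, 7, 11 → 18.

18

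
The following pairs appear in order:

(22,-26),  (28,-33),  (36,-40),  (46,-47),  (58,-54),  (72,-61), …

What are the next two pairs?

First value goes 22, 28, 36, 46, 58, 72 → 88 → 106 (differences are 6, 8, 10, … (increasing by 2 each time)).
For the second value, −7 each step: -26, -33, -40, -47, -54, -61 → -68 → -75.
So the next two pairs are (88,-68) and (106,-75).

(88,-68), (106,-75)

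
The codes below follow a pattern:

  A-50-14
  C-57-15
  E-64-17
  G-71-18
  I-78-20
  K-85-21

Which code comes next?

For the letter, letters move forward 2 places in the alphabet: A, C, E, G, I, K → M.
Second component: +7 each step, so 50, 57, 64, 71, 78, 85 → 92.
Third component: alternating steps +1, +2, +1, +2, …, so 14, 15, 17, 18, 20, 21 → 23.
Putting it together: M-92-23.

M-92-23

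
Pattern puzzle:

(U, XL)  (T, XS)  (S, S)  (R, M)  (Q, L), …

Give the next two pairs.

(P, XL), (O, XS)

For the letter, letters move back 1 place in the alphabet: U, T, S, R, Q → P → O.
For the size, runs through clothing sizes XS→XL: XL, XS, S, M, L → XL → XS.
Putting the parts together: (P, XL) and then (O, XS).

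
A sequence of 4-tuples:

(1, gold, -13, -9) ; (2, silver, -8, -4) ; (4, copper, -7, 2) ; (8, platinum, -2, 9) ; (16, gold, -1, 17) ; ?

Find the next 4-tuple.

First entry goes 1, 2, 4, 8, 16 → 32 (×2 each step).
Metal goes gold, silver, copper, platinum, gold → silver (repeats gold → silver → copper → platinum).
For the third entry, alternating steps +5, +1, +5, +1, …: -13, -8, -7, -2, -1 → 4.
Fourth entry: differences are 5, 6, 7, … (increasing by 1 each time); -9, -4, 2, 9, 17 → 26.
So the next 4-tuple is (32, silver, 4, 26).

(32, silver, 4, 26)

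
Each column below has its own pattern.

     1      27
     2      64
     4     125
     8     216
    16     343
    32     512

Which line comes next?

First component: ×2 each step; 1, 2, 4, 8, 16, 32 → 64.
Second component: 27, 64, 125, 216, 343, 512 → 729 (perfect cubes: 3³, 4³, 5³, …).
Combining the parts gives 64  729.

64  729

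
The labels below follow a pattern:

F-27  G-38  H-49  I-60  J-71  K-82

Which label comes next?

L-93

Letter: letters move forward 1 place in the alphabet; F, G, H, I, J, K → L.
Second component — +11 each step: 27, 38, 49, 60, 71, 82 → 93.
Combining the parts gives L-93.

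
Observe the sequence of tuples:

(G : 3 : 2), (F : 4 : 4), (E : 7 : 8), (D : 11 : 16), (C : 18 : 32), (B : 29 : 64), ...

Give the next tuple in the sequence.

Letter: letters move back 1 place in the alphabet, so G, F, E, D, C, B → A.
Second entry: 3, 4, 7, 11, 18, 29 → 47 (each term is the sum of the two before it).
Third entry: ×2 each step, so 2, 4, 8, 16, 32, 64 → 128.
Combining the parts gives (A : 47 : 128).

(A : 47 : 128)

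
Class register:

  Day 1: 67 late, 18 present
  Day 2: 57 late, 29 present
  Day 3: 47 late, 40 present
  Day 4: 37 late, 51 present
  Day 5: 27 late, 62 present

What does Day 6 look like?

17 late, 73 present

Late: −10 each step; 67, 57, 47, 37, 27 → 17.
Present: +11 each step, so 18, 29, 40, 51, 62 → 73.
So the next record is 17 late, 73 present.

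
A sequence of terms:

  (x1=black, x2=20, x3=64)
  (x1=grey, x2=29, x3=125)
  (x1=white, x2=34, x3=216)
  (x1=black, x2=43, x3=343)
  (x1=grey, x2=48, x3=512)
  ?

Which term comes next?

(x1=white, x2=57, x3=729)

X1: black, grey, white, black, grey → white (repeats black → grey → white).
X2: alternating steps +9, +5, +9, +5, …, so 20, 29, 34, 43, 48 → 57.
X3 — perfect cubes: 4³, 5³, 6³, …: 64, 125, 216, 343, 512 → 729.
So the next term is (x1=white, x2=57, x3=729).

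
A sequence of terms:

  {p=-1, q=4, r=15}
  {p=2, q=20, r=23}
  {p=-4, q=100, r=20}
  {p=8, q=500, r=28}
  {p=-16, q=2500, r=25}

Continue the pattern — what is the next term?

P goes -1, 2, -4, 8, -16 → 32 (×(-2) each step).
Q: 4, 20, 100, 500, 2500 → 12500 (×5 each step).
R: 15, 23, 20, 28, 25 → 33 (alternating steps +8, −3, +8, −3, …).
Combining the parts gives {p=32, q=12500, r=33}.

{p=32, q=12500, r=33}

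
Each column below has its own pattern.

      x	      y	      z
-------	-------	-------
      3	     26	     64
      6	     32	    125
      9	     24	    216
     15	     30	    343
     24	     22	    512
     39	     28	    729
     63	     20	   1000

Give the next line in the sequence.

Column x — each term is the sum of the two before it: 3, 6, 9, 15, 24, 39, 63 → 102.
Column y: alternating steps +6, −8, +6, −8, …, so 26, 32, 24, 30, 22, 28, 20 → 26.
For the column z, perfect cubes: 4³, 5³, 6³, …: 64, 125, 216, 343, 512, 729, 1000 → 1331.
Putting it together: 102  26  1331.

102  26  1331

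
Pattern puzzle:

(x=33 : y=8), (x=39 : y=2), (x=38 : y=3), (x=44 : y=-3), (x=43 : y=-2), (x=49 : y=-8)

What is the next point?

X: 33, 39, 38, 44, 43, 49 → 48 (alternating steps +6, −1, +6, −1, …).
For the y, together with the x always sums to 41: 8, 2, 3, -3, -2, -8 → -7.
Combining the parts gives (x=48 : y=-7).

(x=48 : y=-7)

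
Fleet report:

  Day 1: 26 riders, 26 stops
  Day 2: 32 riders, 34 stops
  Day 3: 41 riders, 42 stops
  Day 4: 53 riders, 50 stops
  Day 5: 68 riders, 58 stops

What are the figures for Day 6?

86 riders, 66 stops

Riders goes 26, 32, 41, 53, 68 → 86 (differences are 6, 9, 12, … (increasing by 3 each time)).
Stops: +8 each step; 26, 34, 42, 50, 58 → 66.
Combining the parts gives 86 riders, 66 stops.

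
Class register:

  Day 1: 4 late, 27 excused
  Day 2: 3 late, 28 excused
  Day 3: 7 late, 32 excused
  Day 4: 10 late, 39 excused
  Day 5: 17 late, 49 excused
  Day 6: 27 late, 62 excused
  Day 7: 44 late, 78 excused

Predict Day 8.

For the late, each term is the sum of the two before it: 4, 3, 7, 10, 17, 27, 44 → 71.
Excused: differences are 1, 4, 7, … (increasing by 3 each time); 27, 28, 32, 39, 49, 62, 78 → 97.
So the next row is 71 late, 97 excused.

71 late, 97 excused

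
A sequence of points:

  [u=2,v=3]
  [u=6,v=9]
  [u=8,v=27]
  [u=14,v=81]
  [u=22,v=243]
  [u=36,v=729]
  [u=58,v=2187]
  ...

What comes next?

[u=94,v=6561]

U: each term is the sum of the two before it; 2, 6, 8, 14, 22, 36, 58 → 94.
V: ×3 each step; 3, 9, 27, 81, 243, 729, 2187 → 6561.
Putting it together: [u=94,v=6561].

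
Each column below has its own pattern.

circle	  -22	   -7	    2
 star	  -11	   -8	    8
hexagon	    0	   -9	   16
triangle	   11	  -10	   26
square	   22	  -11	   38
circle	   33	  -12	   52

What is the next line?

star  44  -13  68

Shape: circle, star, hexagon, triangle, square, circle → star (repeats circle → star → hexagon → triangle → square).
Second component: +11 each step, so -22, -11, 0, 11, 22, 33 → 44.
Third component: -7, -8, -9, -10, -11, -12 → -13 (−1 each step).
For the fourth component, differences are 6, 8, 10, … (increasing by 2 each time): 2, 8, 16, 26, 38, 52 → 68.
Combining the parts gives star  44  -13  68.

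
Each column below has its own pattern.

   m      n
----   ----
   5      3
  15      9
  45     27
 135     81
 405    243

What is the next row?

1215  729

Column m: ×3 each step; 5, 15, 45, 135, 405 → 1215.
Column n goes 3, 9, 27, 81, 243 → 729 (×3 each step).
Putting it together: 1215  729.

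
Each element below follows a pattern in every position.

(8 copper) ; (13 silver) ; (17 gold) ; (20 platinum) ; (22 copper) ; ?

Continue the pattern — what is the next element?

(23 silver)

For the first entry, differences are 5, 4, 3, … (decreasing by 1 each time): 8, 13, 17, 20, 22 → 23.
Metal goes copper, silver, gold, platinum, copper → silver (repeats copper → silver → gold → platinum).
So the next element is (23 silver).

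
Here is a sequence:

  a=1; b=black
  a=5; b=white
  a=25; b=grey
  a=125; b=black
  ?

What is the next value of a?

For the a, ×5 each step: 1, 5, 25, 125 → 625.

625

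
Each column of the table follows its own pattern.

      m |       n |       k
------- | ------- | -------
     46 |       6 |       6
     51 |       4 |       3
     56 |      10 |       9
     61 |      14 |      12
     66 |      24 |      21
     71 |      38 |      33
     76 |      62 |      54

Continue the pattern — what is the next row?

For the column m, +5 each step: 46, 51, 56, 61, 66, 71, 76 → 81.
Column n goes 6, 4, 10, 14, 24, 38, 62 → 100 (each term is the sum of the two before it).
Column k: each term is the sum of the two before it, so 6, 3, 9, 12, 21, 33, 54 → 87.
So the next row is 81  100  87.

81  100  87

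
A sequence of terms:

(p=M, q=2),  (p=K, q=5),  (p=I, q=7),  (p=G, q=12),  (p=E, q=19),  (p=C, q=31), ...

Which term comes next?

(p=A, q=50)

P: letters move back 2 places in the alphabet, so M, K, I, G, E, C → A.
Q — each term is the sum of the two before it: 2, 5, 7, 12, 19, 31 → 50.
Combining the parts gives (p=A, q=50).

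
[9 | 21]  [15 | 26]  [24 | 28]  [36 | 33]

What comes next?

First slot: 9, 15, 24, 36 → 51 (differences are 6, 9, 12, … (increasing by 3 each time)).
Second slot: alternating steps +5, +2, +5, +2, …; 21, 26, 28, 33 → 35.
So the next pair is [51 | 35].

[51 | 35]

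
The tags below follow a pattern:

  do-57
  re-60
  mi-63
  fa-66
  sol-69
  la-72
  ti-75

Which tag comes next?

do-78

Note: runs through the solfège scale do→ti, so do, re, mi, fa, sol, la, ti → do.
Second component: +3 each step, so 57, 60, 63, 66, 69, 72, 75 → 78.
So the next tag is do-78.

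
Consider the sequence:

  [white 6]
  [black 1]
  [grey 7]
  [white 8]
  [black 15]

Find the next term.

Shade: repeats white → black → grey; white, black, grey, white, black → grey.
Second value — each term is the sum of the two before it: 6, 1, 7, 8, 15 → 23.
Putting it together: [grey 23].

[grey 23]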